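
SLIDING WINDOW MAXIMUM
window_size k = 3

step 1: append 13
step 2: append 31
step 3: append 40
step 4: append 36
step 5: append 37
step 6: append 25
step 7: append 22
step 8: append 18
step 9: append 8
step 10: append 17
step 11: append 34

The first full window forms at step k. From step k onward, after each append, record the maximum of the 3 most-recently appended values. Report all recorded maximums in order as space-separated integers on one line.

step 1: append 13 -> window=[13] (not full yet)
step 2: append 31 -> window=[13, 31] (not full yet)
step 3: append 40 -> window=[13, 31, 40] -> max=40
step 4: append 36 -> window=[31, 40, 36] -> max=40
step 5: append 37 -> window=[40, 36, 37] -> max=40
step 6: append 25 -> window=[36, 37, 25] -> max=37
step 7: append 22 -> window=[37, 25, 22] -> max=37
step 8: append 18 -> window=[25, 22, 18] -> max=25
step 9: append 8 -> window=[22, 18, 8] -> max=22
step 10: append 17 -> window=[18, 8, 17] -> max=18
step 11: append 34 -> window=[8, 17, 34] -> max=34

Answer: 40 40 40 37 37 25 22 18 34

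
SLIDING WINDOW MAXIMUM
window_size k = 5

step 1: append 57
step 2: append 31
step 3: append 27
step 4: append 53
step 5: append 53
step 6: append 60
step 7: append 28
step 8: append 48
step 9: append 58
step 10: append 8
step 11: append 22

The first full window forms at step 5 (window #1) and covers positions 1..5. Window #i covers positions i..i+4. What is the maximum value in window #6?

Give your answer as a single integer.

Answer: 60

Derivation:
step 1: append 57 -> window=[57] (not full yet)
step 2: append 31 -> window=[57, 31] (not full yet)
step 3: append 27 -> window=[57, 31, 27] (not full yet)
step 4: append 53 -> window=[57, 31, 27, 53] (not full yet)
step 5: append 53 -> window=[57, 31, 27, 53, 53] -> max=57
step 6: append 60 -> window=[31, 27, 53, 53, 60] -> max=60
step 7: append 28 -> window=[27, 53, 53, 60, 28] -> max=60
step 8: append 48 -> window=[53, 53, 60, 28, 48] -> max=60
step 9: append 58 -> window=[53, 60, 28, 48, 58] -> max=60
step 10: append 8 -> window=[60, 28, 48, 58, 8] -> max=60
Window #6 max = 60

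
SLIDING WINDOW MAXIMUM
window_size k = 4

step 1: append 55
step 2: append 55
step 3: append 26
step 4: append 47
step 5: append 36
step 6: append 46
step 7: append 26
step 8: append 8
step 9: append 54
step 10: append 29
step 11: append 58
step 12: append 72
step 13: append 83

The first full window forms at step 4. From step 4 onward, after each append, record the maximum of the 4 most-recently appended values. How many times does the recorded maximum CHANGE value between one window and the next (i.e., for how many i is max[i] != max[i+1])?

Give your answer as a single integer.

step 1: append 55 -> window=[55] (not full yet)
step 2: append 55 -> window=[55, 55] (not full yet)
step 3: append 26 -> window=[55, 55, 26] (not full yet)
step 4: append 47 -> window=[55, 55, 26, 47] -> max=55
step 5: append 36 -> window=[55, 26, 47, 36] -> max=55
step 6: append 46 -> window=[26, 47, 36, 46] -> max=47
step 7: append 26 -> window=[47, 36, 46, 26] -> max=47
step 8: append 8 -> window=[36, 46, 26, 8] -> max=46
step 9: append 54 -> window=[46, 26, 8, 54] -> max=54
step 10: append 29 -> window=[26, 8, 54, 29] -> max=54
step 11: append 58 -> window=[8, 54, 29, 58] -> max=58
step 12: append 72 -> window=[54, 29, 58, 72] -> max=72
step 13: append 83 -> window=[29, 58, 72, 83] -> max=83
Recorded maximums: 55 55 47 47 46 54 54 58 72 83
Changes between consecutive maximums: 6

Answer: 6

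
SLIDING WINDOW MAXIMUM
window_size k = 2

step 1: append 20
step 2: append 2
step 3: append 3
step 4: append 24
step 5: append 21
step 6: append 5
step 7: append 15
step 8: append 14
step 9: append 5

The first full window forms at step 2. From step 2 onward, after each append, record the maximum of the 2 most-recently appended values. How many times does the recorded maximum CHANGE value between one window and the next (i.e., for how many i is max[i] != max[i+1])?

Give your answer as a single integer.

step 1: append 20 -> window=[20] (not full yet)
step 2: append 2 -> window=[20, 2] -> max=20
step 3: append 3 -> window=[2, 3] -> max=3
step 4: append 24 -> window=[3, 24] -> max=24
step 5: append 21 -> window=[24, 21] -> max=24
step 6: append 5 -> window=[21, 5] -> max=21
step 7: append 15 -> window=[5, 15] -> max=15
step 8: append 14 -> window=[15, 14] -> max=15
step 9: append 5 -> window=[14, 5] -> max=14
Recorded maximums: 20 3 24 24 21 15 15 14
Changes between consecutive maximums: 5

Answer: 5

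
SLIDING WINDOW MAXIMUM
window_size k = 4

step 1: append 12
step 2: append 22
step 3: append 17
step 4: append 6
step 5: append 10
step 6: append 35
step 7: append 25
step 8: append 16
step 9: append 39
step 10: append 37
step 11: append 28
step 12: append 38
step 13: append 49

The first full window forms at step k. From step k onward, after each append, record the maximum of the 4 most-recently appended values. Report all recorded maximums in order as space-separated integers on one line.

step 1: append 12 -> window=[12] (not full yet)
step 2: append 22 -> window=[12, 22] (not full yet)
step 3: append 17 -> window=[12, 22, 17] (not full yet)
step 4: append 6 -> window=[12, 22, 17, 6] -> max=22
step 5: append 10 -> window=[22, 17, 6, 10] -> max=22
step 6: append 35 -> window=[17, 6, 10, 35] -> max=35
step 7: append 25 -> window=[6, 10, 35, 25] -> max=35
step 8: append 16 -> window=[10, 35, 25, 16] -> max=35
step 9: append 39 -> window=[35, 25, 16, 39] -> max=39
step 10: append 37 -> window=[25, 16, 39, 37] -> max=39
step 11: append 28 -> window=[16, 39, 37, 28] -> max=39
step 12: append 38 -> window=[39, 37, 28, 38] -> max=39
step 13: append 49 -> window=[37, 28, 38, 49] -> max=49

Answer: 22 22 35 35 35 39 39 39 39 49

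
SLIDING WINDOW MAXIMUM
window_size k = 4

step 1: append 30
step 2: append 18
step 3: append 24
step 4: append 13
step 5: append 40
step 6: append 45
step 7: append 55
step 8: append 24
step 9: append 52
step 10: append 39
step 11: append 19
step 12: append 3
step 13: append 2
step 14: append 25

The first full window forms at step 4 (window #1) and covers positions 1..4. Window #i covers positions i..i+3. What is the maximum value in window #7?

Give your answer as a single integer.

step 1: append 30 -> window=[30] (not full yet)
step 2: append 18 -> window=[30, 18] (not full yet)
step 3: append 24 -> window=[30, 18, 24] (not full yet)
step 4: append 13 -> window=[30, 18, 24, 13] -> max=30
step 5: append 40 -> window=[18, 24, 13, 40] -> max=40
step 6: append 45 -> window=[24, 13, 40, 45] -> max=45
step 7: append 55 -> window=[13, 40, 45, 55] -> max=55
step 8: append 24 -> window=[40, 45, 55, 24] -> max=55
step 9: append 52 -> window=[45, 55, 24, 52] -> max=55
step 10: append 39 -> window=[55, 24, 52, 39] -> max=55
Window #7 max = 55

Answer: 55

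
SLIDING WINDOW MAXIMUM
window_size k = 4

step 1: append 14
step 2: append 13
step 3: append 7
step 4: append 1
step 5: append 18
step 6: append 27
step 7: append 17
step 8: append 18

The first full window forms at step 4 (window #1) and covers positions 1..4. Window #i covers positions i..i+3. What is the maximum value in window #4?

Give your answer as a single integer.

Answer: 27

Derivation:
step 1: append 14 -> window=[14] (not full yet)
step 2: append 13 -> window=[14, 13] (not full yet)
step 3: append 7 -> window=[14, 13, 7] (not full yet)
step 4: append 1 -> window=[14, 13, 7, 1] -> max=14
step 5: append 18 -> window=[13, 7, 1, 18] -> max=18
step 6: append 27 -> window=[7, 1, 18, 27] -> max=27
step 7: append 17 -> window=[1, 18, 27, 17] -> max=27
Window #4 max = 27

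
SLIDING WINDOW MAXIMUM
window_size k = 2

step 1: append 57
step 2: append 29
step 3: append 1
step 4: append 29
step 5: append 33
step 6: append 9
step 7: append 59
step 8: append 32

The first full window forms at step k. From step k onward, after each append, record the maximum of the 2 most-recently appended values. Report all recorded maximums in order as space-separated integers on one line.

Answer: 57 29 29 33 33 59 59

Derivation:
step 1: append 57 -> window=[57] (not full yet)
step 2: append 29 -> window=[57, 29] -> max=57
step 3: append 1 -> window=[29, 1] -> max=29
step 4: append 29 -> window=[1, 29] -> max=29
step 5: append 33 -> window=[29, 33] -> max=33
step 6: append 9 -> window=[33, 9] -> max=33
step 7: append 59 -> window=[9, 59] -> max=59
step 8: append 32 -> window=[59, 32] -> max=59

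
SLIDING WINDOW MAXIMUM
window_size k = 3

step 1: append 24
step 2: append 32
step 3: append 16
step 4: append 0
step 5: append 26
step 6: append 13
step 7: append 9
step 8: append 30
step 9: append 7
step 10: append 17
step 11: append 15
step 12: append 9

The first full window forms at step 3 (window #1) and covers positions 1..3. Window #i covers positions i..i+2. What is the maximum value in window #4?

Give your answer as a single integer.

step 1: append 24 -> window=[24] (not full yet)
step 2: append 32 -> window=[24, 32] (not full yet)
step 3: append 16 -> window=[24, 32, 16] -> max=32
step 4: append 0 -> window=[32, 16, 0] -> max=32
step 5: append 26 -> window=[16, 0, 26] -> max=26
step 6: append 13 -> window=[0, 26, 13] -> max=26
Window #4 max = 26

Answer: 26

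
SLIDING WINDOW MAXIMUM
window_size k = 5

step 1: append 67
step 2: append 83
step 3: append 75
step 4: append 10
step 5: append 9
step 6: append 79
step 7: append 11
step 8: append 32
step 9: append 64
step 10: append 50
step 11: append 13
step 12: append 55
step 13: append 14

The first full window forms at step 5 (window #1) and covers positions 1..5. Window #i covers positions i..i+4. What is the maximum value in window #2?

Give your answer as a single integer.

Answer: 83

Derivation:
step 1: append 67 -> window=[67] (not full yet)
step 2: append 83 -> window=[67, 83] (not full yet)
step 3: append 75 -> window=[67, 83, 75] (not full yet)
step 4: append 10 -> window=[67, 83, 75, 10] (not full yet)
step 5: append 9 -> window=[67, 83, 75, 10, 9] -> max=83
step 6: append 79 -> window=[83, 75, 10, 9, 79] -> max=83
Window #2 max = 83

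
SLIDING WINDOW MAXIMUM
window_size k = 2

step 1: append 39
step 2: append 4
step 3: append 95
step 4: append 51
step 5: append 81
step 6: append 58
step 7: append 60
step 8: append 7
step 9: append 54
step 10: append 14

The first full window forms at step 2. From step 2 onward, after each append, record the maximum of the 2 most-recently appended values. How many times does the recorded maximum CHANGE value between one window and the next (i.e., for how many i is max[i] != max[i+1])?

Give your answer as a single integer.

Answer: 4

Derivation:
step 1: append 39 -> window=[39] (not full yet)
step 2: append 4 -> window=[39, 4] -> max=39
step 3: append 95 -> window=[4, 95] -> max=95
step 4: append 51 -> window=[95, 51] -> max=95
step 5: append 81 -> window=[51, 81] -> max=81
step 6: append 58 -> window=[81, 58] -> max=81
step 7: append 60 -> window=[58, 60] -> max=60
step 8: append 7 -> window=[60, 7] -> max=60
step 9: append 54 -> window=[7, 54] -> max=54
step 10: append 14 -> window=[54, 14] -> max=54
Recorded maximums: 39 95 95 81 81 60 60 54 54
Changes between consecutive maximums: 4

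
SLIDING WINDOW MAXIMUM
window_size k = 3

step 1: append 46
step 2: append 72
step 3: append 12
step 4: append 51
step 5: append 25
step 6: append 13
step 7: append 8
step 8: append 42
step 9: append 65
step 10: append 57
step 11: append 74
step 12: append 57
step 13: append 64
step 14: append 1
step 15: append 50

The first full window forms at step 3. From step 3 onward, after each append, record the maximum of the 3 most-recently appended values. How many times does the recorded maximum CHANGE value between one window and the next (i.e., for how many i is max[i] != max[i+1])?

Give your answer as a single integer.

step 1: append 46 -> window=[46] (not full yet)
step 2: append 72 -> window=[46, 72] (not full yet)
step 3: append 12 -> window=[46, 72, 12] -> max=72
step 4: append 51 -> window=[72, 12, 51] -> max=72
step 5: append 25 -> window=[12, 51, 25] -> max=51
step 6: append 13 -> window=[51, 25, 13] -> max=51
step 7: append 8 -> window=[25, 13, 8] -> max=25
step 8: append 42 -> window=[13, 8, 42] -> max=42
step 9: append 65 -> window=[8, 42, 65] -> max=65
step 10: append 57 -> window=[42, 65, 57] -> max=65
step 11: append 74 -> window=[65, 57, 74] -> max=74
step 12: append 57 -> window=[57, 74, 57] -> max=74
step 13: append 64 -> window=[74, 57, 64] -> max=74
step 14: append 1 -> window=[57, 64, 1] -> max=64
step 15: append 50 -> window=[64, 1, 50] -> max=64
Recorded maximums: 72 72 51 51 25 42 65 65 74 74 74 64 64
Changes between consecutive maximums: 6

Answer: 6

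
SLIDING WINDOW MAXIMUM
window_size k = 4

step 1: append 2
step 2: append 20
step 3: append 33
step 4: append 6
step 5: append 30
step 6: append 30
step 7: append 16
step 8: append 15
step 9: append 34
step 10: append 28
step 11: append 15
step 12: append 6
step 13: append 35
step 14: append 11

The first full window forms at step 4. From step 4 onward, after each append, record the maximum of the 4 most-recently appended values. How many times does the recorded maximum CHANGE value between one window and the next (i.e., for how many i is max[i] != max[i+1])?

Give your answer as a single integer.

Answer: 3

Derivation:
step 1: append 2 -> window=[2] (not full yet)
step 2: append 20 -> window=[2, 20] (not full yet)
step 3: append 33 -> window=[2, 20, 33] (not full yet)
step 4: append 6 -> window=[2, 20, 33, 6] -> max=33
step 5: append 30 -> window=[20, 33, 6, 30] -> max=33
step 6: append 30 -> window=[33, 6, 30, 30] -> max=33
step 7: append 16 -> window=[6, 30, 30, 16] -> max=30
step 8: append 15 -> window=[30, 30, 16, 15] -> max=30
step 9: append 34 -> window=[30, 16, 15, 34] -> max=34
step 10: append 28 -> window=[16, 15, 34, 28] -> max=34
step 11: append 15 -> window=[15, 34, 28, 15] -> max=34
step 12: append 6 -> window=[34, 28, 15, 6] -> max=34
step 13: append 35 -> window=[28, 15, 6, 35] -> max=35
step 14: append 11 -> window=[15, 6, 35, 11] -> max=35
Recorded maximums: 33 33 33 30 30 34 34 34 34 35 35
Changes between consecutive maximums: 3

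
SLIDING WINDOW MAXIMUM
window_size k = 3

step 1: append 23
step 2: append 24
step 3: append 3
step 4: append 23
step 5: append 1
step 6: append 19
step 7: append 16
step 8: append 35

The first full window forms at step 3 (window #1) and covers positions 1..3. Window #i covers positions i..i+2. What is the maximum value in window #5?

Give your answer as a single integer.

Answer: 19

Derivation:
step 1: append 23 -> window=[23] (not full yet)
step 2: append 24 -> window=[23, 24] (not full yet)
step 3: append 3 -> window=[23, 24, 3] -> max=24
step 4: append 23 -> window=[24, 3, 23] -> max=24
step 5: append 1 -> window=[3, 23, 1] -> max=23
step 6: append 19 -> window=[23, 1, 19] -> max=23
step 7: append 16 -> window=[1, 19, 16] -> max=19
Window #5 max = 19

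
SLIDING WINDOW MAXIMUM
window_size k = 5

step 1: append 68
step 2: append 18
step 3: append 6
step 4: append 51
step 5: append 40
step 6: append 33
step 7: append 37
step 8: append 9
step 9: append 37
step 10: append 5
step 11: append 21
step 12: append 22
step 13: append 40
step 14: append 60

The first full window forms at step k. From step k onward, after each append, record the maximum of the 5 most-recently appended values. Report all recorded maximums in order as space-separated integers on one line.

Answer: 68 51 51 51 40 37 37 37 40 60

Derivation:
step 1: append 68 -> window=[68] (not full yet)
step 2: append 18 -> window=[68, 18] (not full yet)
step 3: append 6 -> window=[68, 18, 6] (not full yet)
step 4: append 51 -> window=[68, 18, 6, 51] (not full yet)
step 5: append 40 -> window=[68, 18, 6, 51, 40] -> max=68
step 6: append 33 -> window=[18, 6, 51, 40, 33] -> max=51
step 7: append 37 -> window=[6, 51, 40, 33, 37] -> max=51
step 8: append 9 -> window=[51, 40, 33, 37, 9] -> max=51
step 9: append 37 -> window=[40, 33, 37, 9, 37] -> max=40
step 10: append 5 -> window=[33, 37, 9, 37, 5] -> max=37
step 11: append 21 -> window=[37, 9, 37, 5, 21] -> max=37
step 12: append 22 -> window=[9, 37, 5, 21, 22] -> max=37
step 13: append 40 -> window=[37, 5, 21, 22, 40] -> max=40
step 14: append 60 -> window=[5, 21, 22, 40, 60] -> max=60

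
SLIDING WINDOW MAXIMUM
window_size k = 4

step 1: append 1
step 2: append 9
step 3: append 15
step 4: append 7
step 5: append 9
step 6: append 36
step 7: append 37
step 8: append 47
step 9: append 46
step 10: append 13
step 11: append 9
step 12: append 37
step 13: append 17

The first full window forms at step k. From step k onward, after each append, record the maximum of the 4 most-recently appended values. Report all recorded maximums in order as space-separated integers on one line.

Answer: 15 15 36 37 47 47 47 47 46 37

Derivation:
step 1: append 1 -> window=[1] (not full yet)
step 2: append 9 -> window=[1, 9] (not full yet)
step 3: append 15 -> window=[1, 9, 15] (not full yet)
step 4: append 7 -> window=[1, 9, 15, 7] -> max=15
step 5: append 9 -> window=[9, 15, 7, 9] -> max=15
step 6: append 36 -> window=[15, 7, 9, 36] -> max=36
step 7: append 37 -> window=[7, 9, 36, 37] -> max=37
step 8: append 47 -> window=[9, 36, 37, 47] -> max=47
step 9: append 46 -> window=[36, 37, 47, 46] -> max=47
step 10: append 13 -> window=[37, 47, 46, 13] -> max=47
step 11: append 9 -> window=[47, 46, 13, 9] -> max=47
step 12: append 37 -> window=[46, 13, 9, 37] -> max=46
step 13: append 17 -> window=[13, 9, 37, 17] -> max=37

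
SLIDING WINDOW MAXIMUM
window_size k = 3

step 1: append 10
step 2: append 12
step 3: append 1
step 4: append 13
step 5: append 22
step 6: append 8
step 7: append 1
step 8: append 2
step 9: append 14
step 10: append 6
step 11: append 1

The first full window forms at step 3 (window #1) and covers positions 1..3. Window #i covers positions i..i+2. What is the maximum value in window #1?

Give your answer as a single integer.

step 1: append 10 -> window=[10] (not full yet)
step 2: append 12 -> window=[10, 12] (not full yet)
step 3: append 1 -> window=[10, 12, 1] -> max=12
Window #1 max = 12

Answer: 12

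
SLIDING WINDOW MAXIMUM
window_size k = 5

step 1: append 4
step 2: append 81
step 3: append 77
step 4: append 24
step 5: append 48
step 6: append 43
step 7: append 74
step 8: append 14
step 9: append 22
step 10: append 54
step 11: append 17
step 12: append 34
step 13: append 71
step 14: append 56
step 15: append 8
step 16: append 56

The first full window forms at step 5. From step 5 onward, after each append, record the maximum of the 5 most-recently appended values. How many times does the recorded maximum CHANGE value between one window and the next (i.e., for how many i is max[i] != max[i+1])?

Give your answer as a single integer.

Answer: 4

Derivation:
step 1: append 4 -> window=[4] (not full yet)
step 2: append 81 -> window=[4, 81] (not full yet)
step 3: append 77 -> window=[4, 81, 77] (not full yet)
step 4: append 24 -> window=[4, 81, 77, 24] (not full yet)
step 5: append 48 -> window=[4, 81, 77, 24, 48] -> max=81
step 6: append 43 -> window=[81, 77, 24, 48, 43] -> max=81
step 7: append 74 -> window=[77, 24, 48, 43, 74] -> max=77
step 8: append 14 -> window=[24, 48, 43, 74, 14] -> max=74
step 9: append 22 -> window=[48, 43, 74, 14, 22] -> max=74
step 10: append 54 -> window=[43, 74, 14, 22, 54] -> max=74
step 11: append 17 -> window=[74, 14, 22, 54, 17] -> max=74
step 12: append 34 -> window=[14, 22, 54, 17, 34] -> max=54
step 13: append 71 -> window=[22, 54, 17, 34, 71] -> max=71
step 14: append 56 -> window=[54, 17, 34, 71, 56] -> max=71
step 15: append 8 -> window=[17, 34, 71, 56, 8] -> max=71
step 16: append 56 -> window=[34, 71, 56, 8, 56] -> max=71
Recorded maximums: 81 81 77 74 74 74 74 54 71 71 71 71
Changes between consecutive maximums: 4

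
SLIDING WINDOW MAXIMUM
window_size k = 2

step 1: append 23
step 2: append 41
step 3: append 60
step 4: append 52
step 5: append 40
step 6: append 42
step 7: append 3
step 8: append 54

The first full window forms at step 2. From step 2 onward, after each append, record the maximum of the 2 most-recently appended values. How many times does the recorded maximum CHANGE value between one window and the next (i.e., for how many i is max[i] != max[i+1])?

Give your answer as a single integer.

step 1: append 23 -> window=[23] (not full yet)
step 2: append 41 -> window=[23, 41] -> max=41
step 3: append 60 -> window=[41, 60] -> max=60
step 4: append 52 -> window=[60, 52] -> max=60
step 5: append 40 -> window=[52, 40] -> max=52
step 6: append 42 -> window=[40, 42] -> max=42
step 7: append 3 -> window=[42, 3] -> max=42
step 8: append 54 -> window=[3, 54] -> max=54
Recorded maximums: 41 60 60 52 42 42 54
Changes between consecutive maximums: 4

Answer: 4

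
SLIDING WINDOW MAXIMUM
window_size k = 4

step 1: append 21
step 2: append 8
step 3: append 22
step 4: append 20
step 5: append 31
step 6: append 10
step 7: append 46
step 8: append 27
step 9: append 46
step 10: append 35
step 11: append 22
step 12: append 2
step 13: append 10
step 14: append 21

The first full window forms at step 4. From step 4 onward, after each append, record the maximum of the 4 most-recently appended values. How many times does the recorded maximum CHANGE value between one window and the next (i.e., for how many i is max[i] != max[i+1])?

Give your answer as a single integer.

Answer: 4

Derivation:
step 1: append 21 -> window=[21] (not full yet)
step 2: append 8 -> window=[21, 8] (not full yet)
step 3: append 22 -> window=[21, 8, 22] (not full yet)
step 4: append 20 -> window=[21, 8, 22, 20] -> max=22
step 5: append 31 -> window=[8, 22, 20, 31] -> max=31
step 6: append 10 -> window=[22, 20, 31, 10] -> max=31
step 7: append 46 -> window=[20, 31, 10, 46] -> max=46
step 8: append 27 -> window=[31, 10, 46, 27] -> max=46
step 9: append 46 -> window=[10, 46, 27, 46] -> max=46
step 10: append 35 -> window=[46, 27, 46, 35] -> max=46
step 11: append 22 -> window=[27, 46, 35, 22] -> max=46
step 12: append 2 -> window=[46, 35, 22, 2] -> max=46
step 13: append 10 -> window=[35, 22, 2, 10] -> max=35
step 14: append 21 -> window=[22, 2, 10, 21] -> max=22
Recorded maximums: 22 31 31 46 46 46 46 46 46 35 22
Changes between consecutive maximums: 4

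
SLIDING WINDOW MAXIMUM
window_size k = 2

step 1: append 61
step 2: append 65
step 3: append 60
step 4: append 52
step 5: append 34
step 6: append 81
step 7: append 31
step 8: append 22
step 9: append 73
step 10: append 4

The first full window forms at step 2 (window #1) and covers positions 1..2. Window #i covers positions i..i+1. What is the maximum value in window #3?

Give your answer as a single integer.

step 1: append 61 -> window=[61] (not full yet)
step 2: append 65 -> window=[61, 65] -> max=65
step 3: append 60 -> window=[65, 60] -> max=65
step 4: append 52 -> window=[60, 52] -> max=60
Window #3 max = 60

Answer: 60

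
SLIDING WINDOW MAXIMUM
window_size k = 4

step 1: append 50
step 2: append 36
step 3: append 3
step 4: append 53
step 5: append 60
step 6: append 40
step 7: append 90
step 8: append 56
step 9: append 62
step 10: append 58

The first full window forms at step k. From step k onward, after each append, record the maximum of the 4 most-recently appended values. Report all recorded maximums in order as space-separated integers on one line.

Answer: 53 60 60 90 90 90 90

Derivation:
step 1: append 50 -> window=[50] (not full yet)
step 2: append 36 -> window=[50, 36] (not full yet)
step 3: append 3 -> window=[50, 36, 3] (not full yet)
step 4: append 53 -> window=[50, 36, 3, 53] -> max=53
step 5: append 60 -> window=[36, 3, 53, 60] -> max=60
step 6: append 40 -> window=[3, 53, 60, 40] -> max=60
step 7: append 90 -> window=[53, 60, 40, 90] -> max=90
step 8: append 56 -> window=[60, 40, 90, 56] -> max=90
step 9: append 62 -> window=[40, 90, 56, 62] -> max=90
step 10: append 58 -> window=[90, 56, 62, 58] -> max=90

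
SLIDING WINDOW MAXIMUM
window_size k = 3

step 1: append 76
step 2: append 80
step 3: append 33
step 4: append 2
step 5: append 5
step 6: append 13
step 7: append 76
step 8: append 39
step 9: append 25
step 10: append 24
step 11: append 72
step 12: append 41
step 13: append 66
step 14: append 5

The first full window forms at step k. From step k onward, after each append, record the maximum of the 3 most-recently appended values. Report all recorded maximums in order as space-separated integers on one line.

Answer: 80 80 33 13 76 76 76 39 72 72 72 66

Derivation:
step 1: append 76 -> window=[76] (not full yet)
step 2: append 80 -> window=[76, 80] (not full yet)
step 3: append 33 -> window=[76, 80, 33] -> max=80
step 4: append 2 -> window=[80, 33, 2] -> max=80
step 5: append 5 -> window=[33, 2, 5] -> max=33
step 6: append 13 -> window=[2, 5, 13] -> max=13
step 7: append 76 -> window=[5, 13, 76] -> max=76
step 8: append 39 -> window=[13, 76, 39] -> max=76
step 9: append 25 -> window=[76, 39, 25] -> max=76
step 10: append 24 -> window=[39, 25, 24] -> max=39
step 11: append 72 -> window=[25, 24, 72] -> max=72
step 12: append 41 -> window=[24, 72, 41] -> max=72
step 13: append 66 -> window=[72, 41, 66] -> max=72
step 14: append 5 -> window=[41, 66, 5] -> max=66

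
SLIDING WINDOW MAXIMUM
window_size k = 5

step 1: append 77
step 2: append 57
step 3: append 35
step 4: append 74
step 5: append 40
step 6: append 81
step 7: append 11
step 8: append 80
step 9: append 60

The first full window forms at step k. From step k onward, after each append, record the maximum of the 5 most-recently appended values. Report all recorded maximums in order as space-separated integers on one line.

step 1: append 77 -> window=[77] (not full yet)
step 2: append 57 -> window=[77, 57] (not full yet)
step 3: append 35 -> window=[77, 57, 35] (not full yet)
step 4: append 74 -> window=[77, 57, 35, 74] (not full yet)
step 5: append 40 -> window=[77, 57, 35, 74, 40] -> max=77
step 6: append 81 -> window=[57, 35, 74, 40, 81] -> max=81
step 7: append 11 -> window=[35, 74, 40, 81, 11] -> max=81
step 8: append 80 -> window=[74, 40, 81, 11, 80] -> max=81
step 9: append 60 -> window=[40, 81, 11, 80, 60] -> max=81

Answer: 77 81 81 81 81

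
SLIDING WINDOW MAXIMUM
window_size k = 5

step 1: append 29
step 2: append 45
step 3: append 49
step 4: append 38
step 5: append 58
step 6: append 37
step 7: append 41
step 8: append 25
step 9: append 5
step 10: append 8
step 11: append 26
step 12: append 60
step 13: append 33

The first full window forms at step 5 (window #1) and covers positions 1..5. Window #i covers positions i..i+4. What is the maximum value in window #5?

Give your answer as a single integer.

step 1: append 29 -> window=[29] (not full yet)
step 2: append 45 -> window=[29, 45] (not full yet)
step 3: append 49 -> window=[29, 45, 49] (not full yet)
step 4: append 38 -> window=[29, 45, 49, 38] (not full yet)
step 5: append 58 -> window=[29, 45, 49, 38, 58] -> max=58
step 6: append 37 -> window=[45, 49, 38, 58, 37] -> max=58
step 7: append 41 -> window=[49, 38, 58, 37, 41] -> max=58
step 8: append 25 -> window=[38, 58, 37, 41, 25] -> max=58
step 9: append 5 -> window=[58, 37, 41, 25, 5] -> max=58
Window #5 max = 58

Answer: 58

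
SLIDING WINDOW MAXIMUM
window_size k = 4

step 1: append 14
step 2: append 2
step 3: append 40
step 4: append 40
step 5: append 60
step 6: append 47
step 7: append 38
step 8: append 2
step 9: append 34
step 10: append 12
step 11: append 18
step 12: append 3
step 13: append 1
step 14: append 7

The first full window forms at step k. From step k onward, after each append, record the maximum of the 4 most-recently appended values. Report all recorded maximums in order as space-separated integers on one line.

Answer: 40 60 60 60 60 47 38 34 34 18 18

Derivation:
step 1: append 14 -> window=[14] (not full yet)
step 2: append 2 -> window=[14, 2] (not full yet)
step 3: append 40 -> window=[14, 2, 40] (not full yet)
step 4: append 40 -> window=[14, 2, 40, 40] -> max=40
step 5: append 60 -> window=[2, 40, 40, 60] -> max=60
step 6: append 47 -> window=[40, 40, 60, 47] -> max=60
step 7: append 38 -> window=[40, 60, 47, 38] -> max=60
step 8: append 2 -> window=[60, 47, 38, 2] -> max=60
step 9: append 34 -> window=[47, 38, 2, 34] -> max=47
step 10: append 12 -> window=[38, 2, 34, 12] -> max=38
step 11: append 18 -> window=[2, 34, 12, 18] -> max=34
step 12: append 3 -> window=[34, 12, 18, 3] -> max=34
step 13: append 1 -> window=[12, 18, 3, 1] -> max=18
step 14: append 7 -> window=[18, 3, 1, 7] -> max=18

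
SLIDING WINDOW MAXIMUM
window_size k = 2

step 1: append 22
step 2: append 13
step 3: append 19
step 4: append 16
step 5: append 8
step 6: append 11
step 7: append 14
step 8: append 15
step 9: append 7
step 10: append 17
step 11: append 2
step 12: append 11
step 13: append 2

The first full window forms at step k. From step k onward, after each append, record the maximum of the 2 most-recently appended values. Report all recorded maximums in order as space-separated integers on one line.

Answer: 22 19 19 16 11 14 15 15 17 17 11 11

Derivation:
step 1: append 22 -> window=[22] (not full yet)
step 2: append 13 -> window=[22, 13] -> max=22
step 3: append 19 -> window=[13, 19] -> max=19
step 4: append 16 -> window=[19, 16] -> max=19
step 5: append 8 -> window=[16, 8] -> max=16
step 6: append 11 -> window=[8, 11] -> max=11
step 7: append 14 -> window=[11, 14] -> max=14
step 8: append 15 -> window=[14, 15] -> max=15
step 9: append 7 -> window=[15, 7] -> max=15
step 10: append 17 -> window=[7, 17] -> max=17
step 11: append 2 -> window=[17, 2] -> max=17
step 12: append 11 -> window=[2, 11] -> max=11
step 13: append 2 -> window=[11, 2] -> max=11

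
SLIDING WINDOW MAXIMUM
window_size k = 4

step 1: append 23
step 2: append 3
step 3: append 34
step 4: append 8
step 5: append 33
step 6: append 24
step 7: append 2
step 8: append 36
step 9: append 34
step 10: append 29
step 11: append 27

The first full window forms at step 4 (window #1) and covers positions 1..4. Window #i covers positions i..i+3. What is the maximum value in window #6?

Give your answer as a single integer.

Answer: 36

Derivation:
step 1: append 23 -> window=[23] (not full yet)
step 2: append 3 -> window=[23, 3] (not full yet)
step 3: append 34 -> window=[23, 3, 34] (not full yet)
step 4: append 8 -> window=[23, 3, 34, 8] -> max=34
step 5: append 33 -> window=[3, 34, 8, 33] -> max=34
step 6: append 24 -> window=[34, 8, 33, 24] -> max=34
step 7: append 2 -> window=[8, 33, 24, 2] -> max=33
step 8: append 36 -> window=[33, 24, 2, 36] -> max=36
step 9: append 34 -> window=[24, 2, 36, 34] -> max=36
Window #6 max = 36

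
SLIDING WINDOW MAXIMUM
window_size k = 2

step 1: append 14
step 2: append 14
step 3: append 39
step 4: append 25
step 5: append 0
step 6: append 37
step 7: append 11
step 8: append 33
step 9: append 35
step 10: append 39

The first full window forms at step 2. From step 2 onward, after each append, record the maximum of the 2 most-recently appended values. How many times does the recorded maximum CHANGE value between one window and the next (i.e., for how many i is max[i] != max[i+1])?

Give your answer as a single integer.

Answer: 6

Derivation:
step 1: append 14 -> window=[14] (not full yet)
step 2: append 14 -> window=[14, 14] -> max=14
step 3: append 39 -> window=[14, 39] -> max=39
step 4: append 25 -> window=[39, 25] -> max=39
step 5: append 0 -> window=[25, 0] -> max=25
step 6: append 37 -> window=[0, 37] -> max=37
step 7: append 11 -> window=[37, 11] -> max=37
step 8: append 33 -> window=[11, 33] -> max=33
step 9: append 35 -> window=[33, 35] -> max=35
step 10: append 39 -> window=[35, 39] -> max=39
Recorded maximums: 14 39 39 25 37 37 33 35 39
Changes between consecutive maximums: 6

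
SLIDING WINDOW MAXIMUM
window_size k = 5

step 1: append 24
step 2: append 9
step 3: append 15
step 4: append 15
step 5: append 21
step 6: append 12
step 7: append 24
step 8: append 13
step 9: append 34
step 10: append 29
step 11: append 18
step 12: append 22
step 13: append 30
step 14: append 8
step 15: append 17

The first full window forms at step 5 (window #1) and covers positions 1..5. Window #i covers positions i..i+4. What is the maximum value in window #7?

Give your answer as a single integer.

step 1: append 24 -> window=[24] (not full yet)
step 2: append 9 -> window=[24, 9] (not full yet)
step 3: append 15 -> window=[24, 9, 15] (not full yet)
step 4: append 15 -> window=[24, 9, 15, 15] (not full yet)
step 5: append 21 -> window=[24, 9, 15, 15, 21] -> max=24
step 6: append 12 -> window=[9, 15, 15, 21, 12] -> max=21
step 7: append 24 -> window=[15, 15, 21, 12, 24] -> max=24
step 8: append 13 -> window=[15, 21, 12, 24, 13] -> max=24
step 9: append 34 -> window=[21, 12, 24, 13, 34] -> max=34
step 10: append 29 -> window=[12, 24, 13, 34, 29] -> max=34
step 11: append 18 -> window=[24, 13, 34, 29, 18] -> max=34
Window #7 max = 34

Answer: 34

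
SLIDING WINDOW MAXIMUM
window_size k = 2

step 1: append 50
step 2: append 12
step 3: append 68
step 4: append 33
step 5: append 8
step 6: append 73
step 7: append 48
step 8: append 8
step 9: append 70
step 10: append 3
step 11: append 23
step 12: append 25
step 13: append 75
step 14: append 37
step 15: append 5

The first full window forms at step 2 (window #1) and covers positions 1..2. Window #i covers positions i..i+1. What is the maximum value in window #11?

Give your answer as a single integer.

Answer: 25

Derivation:
step 1: append 50 -> window=[50] (not full yet)
step 2: append 12 -> window=[50, 12] -> max=50
step 3: append 68 -> window=[12, 68] -> max=68
step 4: append 33 -> window=[68, 33] -> max=68
step 5: append 8 -> window=[33, 8] -> max=33
step 6: append 73 -> window=[8, 73] -> max=73
step 7: append 48 -> window=[73, 48] -> max=73
step 8: append 8 -> window=[48, 8] -> max=48
step 9: append 70 -> window=[8, 70] -> max=70
step 10: append 3 -> window=[70, 3] -> max=70
step 11: append 23 -> window=[3, 23] -> max=23
step 12: append 25 -> window=[23, 25] -> max=25
Window #11 max = 25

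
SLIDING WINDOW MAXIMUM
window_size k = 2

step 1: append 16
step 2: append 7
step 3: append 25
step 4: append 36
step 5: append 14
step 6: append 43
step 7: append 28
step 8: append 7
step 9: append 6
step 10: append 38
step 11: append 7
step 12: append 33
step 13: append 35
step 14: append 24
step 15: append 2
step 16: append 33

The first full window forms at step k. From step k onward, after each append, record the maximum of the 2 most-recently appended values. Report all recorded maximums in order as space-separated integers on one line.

Answer: 16 25 36 36 43 43 28 7 38 38 33 35 35 24 33

Derivation:
step 1: append 16 -> window=[16] (not full yet)
step 2: append 7 -> window=[16, 7] -> max=16
step 3: append 25 -> window=[7, 25] -> max=25
step 4: append 36 -> window=[25, 36] -> max=36
step 5: append 14 -> window=[36, 14] -> max=36
step 6: append 43 -> window=[14, 43] -> max=43
step 7: append 28 -> window=[43, 28] -> max=43
step 8: append 7 -> window=[28, 7] -> max=28
step 9: append 6 -> window=[7, 6] -> max=7
step 10: append 38 -> window=[6, 38] -> max=38
step 11: append 7 -> window=[38, 7] -> max=38
step 12: append 33 -> window=[7, 33] -> max=33
step 13: append 35 -> window=[33, 35] -> max=35
step 14: append 24 -> window=[35, 24] -> max=35
step 15: append 2 -> window=[24, 2] -> max=24
step 16: append 33 -> window=[2, 33] -> max=33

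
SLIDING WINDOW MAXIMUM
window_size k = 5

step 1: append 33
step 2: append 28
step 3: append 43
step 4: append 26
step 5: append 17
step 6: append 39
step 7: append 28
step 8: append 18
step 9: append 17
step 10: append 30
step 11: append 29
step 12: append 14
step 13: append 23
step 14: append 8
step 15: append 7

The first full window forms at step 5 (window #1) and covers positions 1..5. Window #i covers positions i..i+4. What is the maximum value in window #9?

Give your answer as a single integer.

step 1: append 33 -> window=[33] (not full yet)
step 2: append 28 -> window=[33, 28] (not full yet)
step 3: append 43 -> window=[33, 28, 43] (not full yet)
step 4: append 26 -> window=[33, 28, 43, 26] (not full yet)
step 5: append 17 -> window=[33, 28, 43, 26, 17] -> max=43
step 6: append 39 -> window=[28, 43, 26, 17, 39] -> max=43
step 7: append 28 -> window=[43, 26, 17, 39, 28] -> max=43
step 8: append 18 -> window=[26, 17, 39, 28, 18] -> max=39
step 9: append 17 -> window=[17, 39, 28, 18, 17] -> max=39
step 10: append 30 -> window=[39, 28, 18, 17, 30] -> max=39
step 11: append 29 -> window=[28, 18, 17, 30, 29] -> max=30
step 12: append 14 -> window=[18, 17, 30, 29, 14] -> max=30
step 13: append 23 -> window=[17, 30, 29, 14, 23] -> max=30
Window #9 max = 30

Answer: 30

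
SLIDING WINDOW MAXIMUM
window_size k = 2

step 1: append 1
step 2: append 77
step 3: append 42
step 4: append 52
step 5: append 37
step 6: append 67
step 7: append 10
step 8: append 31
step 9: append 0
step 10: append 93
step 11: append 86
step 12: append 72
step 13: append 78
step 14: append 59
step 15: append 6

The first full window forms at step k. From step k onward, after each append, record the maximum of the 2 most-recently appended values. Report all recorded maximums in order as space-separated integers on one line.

Answer: 77 77 52 52 67 67 31 31 93 93 86 78 78 59

Derivation:
step 1: append 1 -> window=[1] (not full yet)
step 2: append 77 -> window=[1, 77] -> max=77
step 3: append 42 -> window=[77, 42] -> max=77
step 4: append 52 -> window=[42, 52] -> max=52
step 5: append 37 -> window=[52, 37] -> max=52
step 6: append 67 -> window=[37, 67] -> max=67
step 7: append 10 -> window=[67, 10] -> max=67
step 8: append 31 -> window=[10, 31] -> max=31
step 9: append 0 -> window=[31, 0] -> max=31
step 10: append 93 -> window=[0, 93] -> max=93
step 11: append 86 -> window=[93, 86] -> max=93
step 12: append 72 -> window=[86, 72] -> max=86
step 13: append 78 -> window=[72, 78] -> max=78
step 14: append 59 -> window=[78, 59] -> max=78
step 15: append 6 -> window=[59, 6] -> max=59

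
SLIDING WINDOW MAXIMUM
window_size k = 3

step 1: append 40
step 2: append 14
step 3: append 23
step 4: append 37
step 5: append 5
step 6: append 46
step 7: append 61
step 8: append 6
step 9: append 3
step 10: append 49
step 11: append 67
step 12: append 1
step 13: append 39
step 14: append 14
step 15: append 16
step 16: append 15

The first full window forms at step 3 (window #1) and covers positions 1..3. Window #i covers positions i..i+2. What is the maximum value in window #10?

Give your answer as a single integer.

step 1: append 40 -> window=[40] (not full yet)
step 2: append 14 -> window=[40, 14] (not full yet)
step 3: append 23 -> window=[40, 14, 23] -> max=40
step 4: append 37 -> window=[14, 23, 37] -> max=37
step 5: append 5 -> window=[23, 37, 5] -> max=37
step 6: append 46 -> window=[37, 5, 46] -> max=46
step 7: append 61 -> window=[5, 46, 61] -> max=61
step 8: append 6 -> window=[46, 61, 6] -> max=61
step 9: append 3 -> window=[61, 6, 3] -> max=61
step 10: append 49 -> window=[6, 3, 49] -> max=49
step 11: append 67 -> window=[3, 49, 67] -> max=67
step 12: append 1 -> window=[49, 67, 1] -> max=67
Window #10 max = 67

Answer: 67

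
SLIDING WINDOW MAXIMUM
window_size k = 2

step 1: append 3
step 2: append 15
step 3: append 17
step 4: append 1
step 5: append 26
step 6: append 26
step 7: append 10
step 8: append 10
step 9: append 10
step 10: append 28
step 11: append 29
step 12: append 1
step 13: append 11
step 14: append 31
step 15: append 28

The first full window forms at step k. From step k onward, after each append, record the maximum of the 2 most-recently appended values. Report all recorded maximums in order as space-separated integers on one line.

Answer: 15 17 17 26 26 26 10 10 28 29 29 11 31 31

Derivation:
step 1: append 3 -> window=[3] (not full yet)
step 2: append 15 -> window=[3, 15] -> max=15
step 3: append 17 -> window=[15, 17] -> max=17
step 4: append 1 -> window=[17, 1] -> max=17
step 5: append 26 -> window=[1, 26] -> max=26
step 6: append 26 -> window=[26, 26] -> max=26
step 7: append 10 -> window=[26, 10] -> max=26
step 8: append 10 -> window=[10, 10] -> max=10
step 9: append 10 -> window=[10, 10] -> max=10
step 10: append 28 -> window=[10, 28] -> max=28
step 11: append 29 -> window=[28, 29] -> max=29
step 12: append 1 -> window=[29, 1] -> max=29
step 13: append 11 -> window=[1, 11] -> max=11
step 14: append 31 -> window=[11, 31] -> max=31
step 15: append 28 -> window=[31, 28] -> max=31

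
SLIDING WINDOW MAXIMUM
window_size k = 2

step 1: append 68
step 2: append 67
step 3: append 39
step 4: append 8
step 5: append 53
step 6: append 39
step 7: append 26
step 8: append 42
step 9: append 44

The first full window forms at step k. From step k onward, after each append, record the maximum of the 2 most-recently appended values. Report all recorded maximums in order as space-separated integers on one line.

Answer: 68 67 39 53 53 39 42 44

Derivation:
step 1: append 68 -> window=[68] (not full yet)
step 2: append 67 -> window=[68, 67] -> max=68
step 3: append 39 -> window=[67, 39] -> max=67
step 4: append 8 -> window=[39, 8] -> max=39
step 5: append 53 -> window=[8, 53] -> max=53
step 6: append 39 -> window=[53, 39] -> max=53
step 7: append 26 -> window=[39, 26] -> max=39
step 8: append 42 -> window=[26, 42] -> max=42
step 9: append 44 -> window=[42, 44] -> max=44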